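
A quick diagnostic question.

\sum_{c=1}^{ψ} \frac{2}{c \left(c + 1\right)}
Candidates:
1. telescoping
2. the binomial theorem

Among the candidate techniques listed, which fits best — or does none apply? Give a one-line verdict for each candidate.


Technique: telescoping — rewrite \frac{2}{c \left(c + 1\right)} as simple fractions and successive terms eat each other — only the edges survive.
- telescoping: applies; the problem has the shape this method handles.
- the binomial theorem: the terms do not reassemble into a binomial power.


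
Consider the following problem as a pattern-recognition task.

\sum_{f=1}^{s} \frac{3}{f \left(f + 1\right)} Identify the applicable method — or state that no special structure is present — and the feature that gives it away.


Technique: telescoping — poles of \frac{3}{f \left(f + 1\right)} differ by an integer, the telltale of a telescoping partial-fraction sum.


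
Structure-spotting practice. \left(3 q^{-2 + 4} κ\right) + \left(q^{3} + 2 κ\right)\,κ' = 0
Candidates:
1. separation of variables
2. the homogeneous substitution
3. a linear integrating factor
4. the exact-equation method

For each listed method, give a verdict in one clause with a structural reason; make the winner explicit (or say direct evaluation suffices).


Verdict: the exact-equation method — equality of cross partials is the green light — assemble the potential function term by term.
- separation of variables: the two dependences are entangled, not a clean product of one-variable pieces.
- the homogeneous substitution: rescaling both variables together changes the slope, so no ratio substitution collapses it.
- a linear integrating factor: the unknown enters nonlinearly (through a power, a denominator, or a transcendental function), which the linear integrating-factor recipe cannot absorb as-is — any repair would come from a preliminary substitution, not the factor.
- the exact-equation method — applicable, and directly so.


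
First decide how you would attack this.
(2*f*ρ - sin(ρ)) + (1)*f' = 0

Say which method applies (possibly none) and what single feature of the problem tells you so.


Best approach: a linear integrating factor — the unknown enters only to the first power against a nonzero forcing term — the integrating-factor template applies directly.


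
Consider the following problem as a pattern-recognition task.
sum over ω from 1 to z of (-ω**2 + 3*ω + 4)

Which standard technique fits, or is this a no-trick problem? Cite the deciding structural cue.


Best approach: no special technique — the sum is polynomial through and through; closed forms for each power of ω finish it directly.


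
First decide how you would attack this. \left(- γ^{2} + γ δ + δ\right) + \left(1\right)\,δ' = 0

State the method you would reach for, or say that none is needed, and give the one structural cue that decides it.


Technique: a linear integrating factor — the unknown enters only to the first power against a nonzero forcing term — the integrating-factor template applies directly.


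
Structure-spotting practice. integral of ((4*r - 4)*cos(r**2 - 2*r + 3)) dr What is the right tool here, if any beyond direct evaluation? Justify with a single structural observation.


Diagnosis: u-substitution — a chain-rule shadow: 4*r - 4 alongside a function of r**2 - 2*r + 3 means u = r**2 - 2*r + 3 unwinds the composition in one step.


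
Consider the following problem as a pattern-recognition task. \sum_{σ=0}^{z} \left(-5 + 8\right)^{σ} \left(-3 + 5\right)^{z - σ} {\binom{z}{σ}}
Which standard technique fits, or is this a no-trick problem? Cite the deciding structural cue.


Verdict: the binomial theorem — the binomial coefficients weight matched powers of (-5 + 8) and (-3 + 5), which is exactly the expansion of a binomial power.


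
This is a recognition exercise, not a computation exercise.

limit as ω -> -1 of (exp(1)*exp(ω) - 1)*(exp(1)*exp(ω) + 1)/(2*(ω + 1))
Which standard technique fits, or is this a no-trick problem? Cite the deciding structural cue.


Best approach: l'Hôpital's rule (0/0) — substituting -1 gives 0 over 0; differentiate top and bottom once and re-evaluate. Known elementary limits would finish this too — the rule just bypasses the case analysis.


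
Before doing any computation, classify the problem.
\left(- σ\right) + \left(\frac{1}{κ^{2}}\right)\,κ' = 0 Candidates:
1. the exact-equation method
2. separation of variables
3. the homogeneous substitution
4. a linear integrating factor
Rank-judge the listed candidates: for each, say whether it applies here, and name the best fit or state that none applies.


Method: separation of variables — solved for the derivative, the right side splits multiplicatively into a function of each variable alone — divide and integrate each side.
- the exact-equation method: the cross-partial test holds only vacuously — each coefficient lives in its own variable, so the exactness machinery reads no structure the split form does not already show.
- separation of variables — yes — fits the structure here.
- the homogeneous substitution: the slope does not depend on the ratio of the variables alone.
- a linear integrating factor: a nonlinear term in the unknown puts this outside the integrating-factor template.


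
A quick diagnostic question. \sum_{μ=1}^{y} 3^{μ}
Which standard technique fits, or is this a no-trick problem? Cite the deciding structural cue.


Best approach: the geometric series formula — each summand is the previous one scaled by 3; that constant multiplier is itself the geometric structure.


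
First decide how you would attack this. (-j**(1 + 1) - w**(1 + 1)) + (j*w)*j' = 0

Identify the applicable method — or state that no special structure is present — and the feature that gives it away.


Technique: the homogeneous substitution — the slope's numerator and denominator have matching total degree, so it depends only on j/w and the ratio substitution collapses it. This doubles as a Bernoulli equation in the unknown as written; the homogeneous route needs no setup at all.


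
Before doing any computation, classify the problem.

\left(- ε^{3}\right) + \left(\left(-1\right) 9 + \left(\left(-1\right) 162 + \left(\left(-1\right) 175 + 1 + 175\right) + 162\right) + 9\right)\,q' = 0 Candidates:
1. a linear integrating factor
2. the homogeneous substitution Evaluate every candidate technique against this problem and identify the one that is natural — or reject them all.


Technique: no special technique — solved for the derivative, no q appears — this is antidifferentiation in ε wearing ODE clothing.
- a linear integrating factor: with the unknown absent the integrating factor is a formality; direct integration is the working structure.
- the homogeneous substitution: rescaling both variables together changes the slope, so no ratio substitution collapses it.


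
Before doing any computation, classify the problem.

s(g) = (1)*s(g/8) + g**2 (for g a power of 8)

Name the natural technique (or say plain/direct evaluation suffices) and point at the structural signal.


Diagnosis: the master substitution — recursion at g/8 is multiplicative in the index; logarithmic reindexing via g = 8^m linearizes it.


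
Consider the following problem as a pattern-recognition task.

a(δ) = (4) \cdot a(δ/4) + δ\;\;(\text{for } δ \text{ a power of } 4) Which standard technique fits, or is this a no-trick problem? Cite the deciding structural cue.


Technique: the master substitution — the argument shrinks by the factor 4, so measure the index on a logarithmic scale and the recursion becomes a shift.


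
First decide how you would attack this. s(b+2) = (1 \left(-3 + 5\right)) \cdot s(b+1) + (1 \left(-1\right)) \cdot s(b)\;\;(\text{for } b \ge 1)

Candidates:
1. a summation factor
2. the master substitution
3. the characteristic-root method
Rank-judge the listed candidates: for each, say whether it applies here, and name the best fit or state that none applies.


Diagnosis: the characteristic-root method — fixed numeric weights on consecutive terms and no forcing term added: the root method in its home territory.
- a summation factor: a summation factor telescopes one-step recursions; this one carries higher-order memory.
- the master substitution: with no divided-index recursive call, reindexing by powers of a base buys nothing.
- the characteristic-root method: a fit — the right tool for this form.


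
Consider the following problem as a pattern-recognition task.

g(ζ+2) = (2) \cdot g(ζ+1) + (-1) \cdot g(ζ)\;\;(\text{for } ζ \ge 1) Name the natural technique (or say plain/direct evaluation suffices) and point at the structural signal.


Best approach: the characteristic-root method — because shifting ζ leaves the equation's coefficients unchanged, exponential trials reduce it to algebra.


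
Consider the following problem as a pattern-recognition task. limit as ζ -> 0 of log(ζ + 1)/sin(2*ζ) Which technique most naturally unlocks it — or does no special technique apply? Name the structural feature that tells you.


Method: l'Hôpital's rule (0/0) — plug in 0: top and bottom both hit zero, so differentiate each and retry. A local series expansion at the point resolves it as well; the rule is the packaged version of that step.


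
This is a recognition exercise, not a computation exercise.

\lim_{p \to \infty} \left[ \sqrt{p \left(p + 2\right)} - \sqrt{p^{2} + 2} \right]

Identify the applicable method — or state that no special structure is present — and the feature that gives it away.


Best approach: conjugate multiplication — this difference gives up after one conjugate multiplication — the radical structure cancels against its conjugate.


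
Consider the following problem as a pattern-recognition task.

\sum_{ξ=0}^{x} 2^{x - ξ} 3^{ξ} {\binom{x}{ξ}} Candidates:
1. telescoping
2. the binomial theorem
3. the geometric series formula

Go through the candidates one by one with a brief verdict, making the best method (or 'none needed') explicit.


Technique: the binomial theorem — the summand is term ξ of a binomial expansion in 3 and 2; the whole sum is a single power.
- telescoping: the terms as presented offer no neighboring cancellation — a telescoping rewrite may exist, but the displayed structure does not hand one over.
- the binomial theorem: a fit — the right tool for this form.
- the geometric series formula — dividing successive terms gives an index-dependent quantity, not a constant.


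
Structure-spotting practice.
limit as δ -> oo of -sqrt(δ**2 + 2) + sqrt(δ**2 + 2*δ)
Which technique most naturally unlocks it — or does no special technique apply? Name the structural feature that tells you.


Technique: conjugate multiplication — neither sqrt(δ**2 + 2*δ) nor sqrt(δ**2 + 2) converges alone, so rewrite their difference as a conjugate-rationalized quotient first.


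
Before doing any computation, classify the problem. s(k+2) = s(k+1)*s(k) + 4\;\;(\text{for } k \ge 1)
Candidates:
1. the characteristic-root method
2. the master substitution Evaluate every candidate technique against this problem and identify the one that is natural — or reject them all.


Verdict: no special technique — a nonlinear dependence on earlier terms breaks linearity, and with it every superposition-based closed form.
- the characteristic-root method: nonlinearity rules out exponential-mode superposition from the start.
- the master substitution: this is shift-type recursion, outside the divide-and-conquer template.


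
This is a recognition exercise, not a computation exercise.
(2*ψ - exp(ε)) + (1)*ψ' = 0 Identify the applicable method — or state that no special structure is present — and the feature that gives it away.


Method: a linear integrating factor — ψ enters only linearly with coefficient 2; multiply by exp of the integral of 2 and the left side becomes one derivative.


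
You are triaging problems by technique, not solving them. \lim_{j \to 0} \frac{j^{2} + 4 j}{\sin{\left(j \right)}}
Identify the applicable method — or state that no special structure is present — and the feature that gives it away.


Verdict: l'Hôpital's rule (0/0) — plug in 0: top and bottom both hit zero, so differentiate each and retry. Expanding numerator and denominator to first order gives the same value — the rule automates exactly that.


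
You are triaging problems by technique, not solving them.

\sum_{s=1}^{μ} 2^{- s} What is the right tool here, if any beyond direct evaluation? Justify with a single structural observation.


Diagnosis: the geometric series formula — consecutive terms stand in a fixed index-free ratio — the geometric sum formula closes it.


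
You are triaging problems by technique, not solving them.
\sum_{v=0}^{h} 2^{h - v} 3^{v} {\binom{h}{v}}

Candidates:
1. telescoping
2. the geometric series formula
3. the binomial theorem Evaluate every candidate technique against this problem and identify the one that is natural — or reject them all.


Method: the binomial theorem — terms weighting {\binom{h}{v}} against matched powers of 3 and 2 reassemble into (3 + 2)^h by the binomial theorem.
- telescoping — computed from the summand as displayed, the partial sums build up without the pairwise collapse telescoping exploits.
- the geometric series formula — the term-to-term ratio drifts with the index — the one thing the geometric formula cannot absorb.
- the binomial theorem — yes — fits the structure here.


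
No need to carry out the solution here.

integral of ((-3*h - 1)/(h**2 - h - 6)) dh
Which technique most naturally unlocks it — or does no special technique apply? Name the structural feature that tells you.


Method: partial fractions — h**2 - h - 6 splits into linear pieces, so the quotient is a sum of simple fractions — decompose before integrating.


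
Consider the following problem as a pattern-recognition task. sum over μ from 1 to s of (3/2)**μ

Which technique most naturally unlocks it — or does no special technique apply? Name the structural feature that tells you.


Verdict: the geometric series formula — each summand is the previous one scaled by 3/2; that constant multiplier is itself the geometric structure.


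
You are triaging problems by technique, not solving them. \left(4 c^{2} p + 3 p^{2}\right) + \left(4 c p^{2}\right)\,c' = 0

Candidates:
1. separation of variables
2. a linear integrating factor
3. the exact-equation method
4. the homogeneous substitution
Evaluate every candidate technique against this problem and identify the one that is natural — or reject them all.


Verdict: the exact-equation method — equality of cross partials is the green light — assemble the potential function term by term.
- separation of variables — the two dependences do not factor apart.
- a linear integrating factor — a nonlinear term in the unknown puts this outside the integrating-factor template.
- the exact-equation method: yes, a natural case for it.
- the homogeneous substitution: solved for the derivative, the right side changes under joint scaling of the two variables.


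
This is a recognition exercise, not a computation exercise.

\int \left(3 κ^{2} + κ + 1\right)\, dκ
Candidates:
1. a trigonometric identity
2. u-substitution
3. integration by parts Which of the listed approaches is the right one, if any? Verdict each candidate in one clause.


Best approach: no special technique — nothing composite, nothing rational, nothing trigonometric — each constant-multiple power of κ integrates by the power rule alone.
- a trigonometric identity: no sine or cosine appears, so there is nothing for a trigonometric identity to act on.
- u-substitution: any workable substitution here is cosmetic — the integrand is already in directly integrable form.
- integration by parts: splitting off a factor buys nothing — the integrand integrates directly without parts.


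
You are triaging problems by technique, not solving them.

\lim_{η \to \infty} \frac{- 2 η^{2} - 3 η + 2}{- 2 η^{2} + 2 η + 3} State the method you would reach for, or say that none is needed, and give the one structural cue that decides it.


Technique: dominant-term comparison — divide by the highest power of η present: lower-order terms vanish and the dominant ratio remains. As a single quotient, the ∞/∞ shape would yield to repeated differentiation as well — the growth comparison gets there in one look.


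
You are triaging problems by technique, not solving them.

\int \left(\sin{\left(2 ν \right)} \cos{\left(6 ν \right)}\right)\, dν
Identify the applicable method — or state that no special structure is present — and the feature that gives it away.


Diagnosis: a trigonometric identity — two different frequencies multiply in \sin{\left(2 ν \right)} \cos{\left(6 ν \right)}; the product-to-sum formula separates them.


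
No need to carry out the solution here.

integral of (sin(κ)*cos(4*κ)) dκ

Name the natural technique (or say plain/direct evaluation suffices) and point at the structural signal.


Verdict: a trigonometric identity — mixed-frequency products such as sin(κ)*cos(4*κ) are designed for the product-to-sum formula.


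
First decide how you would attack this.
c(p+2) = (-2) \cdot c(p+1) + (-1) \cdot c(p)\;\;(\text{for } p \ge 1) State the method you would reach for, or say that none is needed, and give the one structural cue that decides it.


Technique: the characteristic-root method — this is the constant-coefficient homogeneous case — the whole solution in p reduces to a polynomial's roots.


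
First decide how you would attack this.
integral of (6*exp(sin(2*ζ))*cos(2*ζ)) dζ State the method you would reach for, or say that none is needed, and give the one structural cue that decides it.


Technique: u-substitution — collected, the integrand has one factor that is, up to a constant, the derivative of an inner expression the rest depends on — substitute for that inner expression.


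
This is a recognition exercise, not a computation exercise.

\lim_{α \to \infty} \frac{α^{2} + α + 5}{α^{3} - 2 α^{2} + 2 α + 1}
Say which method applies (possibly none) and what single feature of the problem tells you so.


Verdict: dominant-term comparison — as α grows, only the highest-degree terms matter — compare leading terms and read the limit off. Differentiating the expression as a single quotient would eventually settle it as well; matching dominant growth settles it immediately.


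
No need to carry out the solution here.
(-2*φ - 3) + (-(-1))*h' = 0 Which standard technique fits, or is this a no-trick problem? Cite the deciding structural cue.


Diagnosis: no special technique — the slope is a pure function of φ; integrate both sides and be done.


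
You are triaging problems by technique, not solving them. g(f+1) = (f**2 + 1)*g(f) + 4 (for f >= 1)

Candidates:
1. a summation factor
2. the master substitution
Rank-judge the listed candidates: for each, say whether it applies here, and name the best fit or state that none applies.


Method: a summation factor — one step of memory with a weight f**2 + 1 that changes as the index grows — the summation-factor construction is built for this.
- a summation factor: yes, a natural case for it.
- the master substitution — the recursion shifts the index rather than dividing it.


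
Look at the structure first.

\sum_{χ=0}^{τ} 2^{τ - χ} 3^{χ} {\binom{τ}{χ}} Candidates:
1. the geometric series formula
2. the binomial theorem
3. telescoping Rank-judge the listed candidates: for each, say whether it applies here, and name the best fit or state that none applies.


Verdict: the binomial theorem — terms weighting {\binom{τ}{χ}} against matched powers of 3 and 2 reassemble into (3 + 2)^τ by the binomial theorem.
- the geometric series formula — no single multiplier carries one term to the next throughout the sum.
- the binomial theorem — applicable, and directly so.
- telescoping: computed from the summand as displayed, the partial sums build up without the pairwise collapse telescoping exploits.


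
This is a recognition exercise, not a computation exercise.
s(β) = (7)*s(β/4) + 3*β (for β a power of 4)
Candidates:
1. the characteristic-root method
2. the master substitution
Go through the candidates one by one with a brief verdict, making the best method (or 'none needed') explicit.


Technique: the master substitution — recursion at β/4 is multiplicative in the index; logarithmic reindexing via β = 4^m linearizes it.
- the characteristic-root method: a divided-index call is not the fixed-shift linear shape that characteristic roots solve.
- the master substitution — applicable, and directly so.


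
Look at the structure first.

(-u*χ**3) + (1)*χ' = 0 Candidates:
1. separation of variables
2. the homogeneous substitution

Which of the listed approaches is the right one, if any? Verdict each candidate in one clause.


Method: separation of variables — one side of the product carries the independent variable, the other the unknown — the textbook separation shape.
- separation of variables: applies; the problem has the shape this method handles.
- the homogeneous substitution — solved for the derivative, the right side changes under joint scaling of the two variables.


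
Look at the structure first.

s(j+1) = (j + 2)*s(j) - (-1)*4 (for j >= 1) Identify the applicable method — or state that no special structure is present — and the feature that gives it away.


Method: a summation factor — the coefficient j + 2 drifts with the index, so no fixed root exists; normalizing by the cumulative product telescopes it.


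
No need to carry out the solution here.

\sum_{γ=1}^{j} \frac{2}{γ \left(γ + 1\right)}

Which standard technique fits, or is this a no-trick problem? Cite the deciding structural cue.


Technique: telescoping — rewrite \frac{2}{γ \left(γ + 1\right)} as simple fractions and successive terms eat each other — only the edges survive.


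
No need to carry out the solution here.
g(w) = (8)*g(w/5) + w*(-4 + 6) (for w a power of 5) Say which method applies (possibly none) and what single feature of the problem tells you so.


Verdict: the master substitution — the recursive call is at index w/5 rather than a shift, a divide-and-conquer shape — substituting w = 5^m linearizes it.


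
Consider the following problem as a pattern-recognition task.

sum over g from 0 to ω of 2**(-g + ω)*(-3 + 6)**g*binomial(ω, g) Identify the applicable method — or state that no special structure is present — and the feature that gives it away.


Technique: the binomial theorem — the binomial coefficients weight matched powers of (-3 + 6) and 2, which is exactly the expansion of a binomial power.


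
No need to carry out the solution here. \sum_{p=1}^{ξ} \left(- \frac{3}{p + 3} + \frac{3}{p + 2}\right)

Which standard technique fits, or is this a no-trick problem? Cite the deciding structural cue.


Diagnosis: telescoping — the generic term is a one-step difference of \frac{3}{p + 2}, so partial sums shortcut to endpoint evaluation.


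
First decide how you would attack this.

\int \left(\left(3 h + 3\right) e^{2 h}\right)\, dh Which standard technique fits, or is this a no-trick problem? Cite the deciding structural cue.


Best approach: integration by parts — differentiate 3 h + 3, integrate e^{2 h}: each pass lowers the polynomial degree, so parts terminates.


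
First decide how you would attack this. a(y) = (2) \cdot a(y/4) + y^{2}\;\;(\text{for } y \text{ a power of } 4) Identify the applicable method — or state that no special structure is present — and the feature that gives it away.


Technique: the master substitution — treat m = log base 4 of y as the new clock: one recursion step advances m by one while y scales by 4.


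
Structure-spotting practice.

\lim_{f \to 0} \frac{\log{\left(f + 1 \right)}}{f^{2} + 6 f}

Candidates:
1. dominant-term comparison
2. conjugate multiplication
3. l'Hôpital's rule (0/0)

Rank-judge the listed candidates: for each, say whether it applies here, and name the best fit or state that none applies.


Technique: l'Hôpital's rule (0/0) — plug in 0: top and bottom both hit zero, so differentiate each and retry. The standard small-argument limits would also carry it; the rule is the systematic route.
- dominant-term comparison — this limit is not decided by comparing leading-term growth at infinity.
- conjugate multiplication — the conjugate move applies to radical differences, which this is not.
- l'Hôpital's rule (0/0) — a fit — the right tool for this form.


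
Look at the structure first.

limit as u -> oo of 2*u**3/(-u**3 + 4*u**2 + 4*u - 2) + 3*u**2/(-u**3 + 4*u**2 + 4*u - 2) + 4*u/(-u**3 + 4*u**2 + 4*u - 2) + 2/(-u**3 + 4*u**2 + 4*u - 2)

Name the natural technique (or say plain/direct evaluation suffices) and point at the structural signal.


Technique: dominant-term comparison — growth-rate triage: the leading powers of u decide the limit, everything else is noise. Viewed as a single quotient this is an ∞/∞ form — an at-infinity application of l'Hôpital's rule would also resolve it; comparing leading growth reads the answer without differentiating.


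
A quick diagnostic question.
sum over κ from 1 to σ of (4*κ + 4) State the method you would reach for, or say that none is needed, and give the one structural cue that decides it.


Verdict: no special technique — Faulhaber territory: sum each constant-multiple power of κ with its closed-form formula, no trick required.


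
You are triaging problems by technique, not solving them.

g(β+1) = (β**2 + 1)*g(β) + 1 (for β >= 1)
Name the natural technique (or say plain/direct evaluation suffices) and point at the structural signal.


Best approach: a summation factor — it is first-order linear but the coefficient β**2 + 1 depends on the index, so multiply through by a summation factor to telescope it.


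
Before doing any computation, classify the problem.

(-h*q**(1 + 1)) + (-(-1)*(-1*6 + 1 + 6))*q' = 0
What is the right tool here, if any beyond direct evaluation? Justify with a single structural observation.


Technique: separation of variables — solved for the derivative, the right side splits multiplicatively into a function of each variable alone — divide and integrate each side.


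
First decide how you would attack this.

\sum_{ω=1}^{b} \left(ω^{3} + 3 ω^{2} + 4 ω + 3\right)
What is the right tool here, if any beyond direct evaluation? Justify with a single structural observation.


Best approach: no special technique — no cancellation, no constant ratio, no binomial weights — just polynomial terms summed directly.


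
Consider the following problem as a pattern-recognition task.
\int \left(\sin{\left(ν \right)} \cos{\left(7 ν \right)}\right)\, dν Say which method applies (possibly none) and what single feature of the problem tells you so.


Diagnosis: a trigonometric identity — cross-frequency products like \sin{\left(ν \right)} \cos{\left(7 ν \right)} are the textbook product-to-sum case — the identity converts them to directly integrable sinusoids.


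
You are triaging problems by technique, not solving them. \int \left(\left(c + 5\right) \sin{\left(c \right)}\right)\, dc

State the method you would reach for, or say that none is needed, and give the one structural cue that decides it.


Best approach: integration by parts — c + 5 dies after finitely many derivatives while \sin{\left(c \right)} cycles under integration — the tabular/parts setup.


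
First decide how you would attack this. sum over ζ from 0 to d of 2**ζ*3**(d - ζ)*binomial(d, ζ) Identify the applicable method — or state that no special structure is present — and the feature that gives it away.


Diagnosis: the binomial theorem — binomial(d, ζ) weighting matched powers of 2 and 3 is the expanded form of (2 + 3)^d — fold it back up.


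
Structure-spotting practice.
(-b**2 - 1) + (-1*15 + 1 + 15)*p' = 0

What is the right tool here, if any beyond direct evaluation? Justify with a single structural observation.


Technique: no special technique — the slope is a pure function of b; integrate both sides and be done.


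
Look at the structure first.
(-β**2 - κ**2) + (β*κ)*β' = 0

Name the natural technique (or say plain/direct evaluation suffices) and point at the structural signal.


Best approach: the homogeneous substitution — the slope's numerator and denominator have matching total degree, so it depends only on β/κ and the ratio substitution collapses it. A Bernoulli rewrite works here as the equation stands — the homogeneous substitution is the more immediate reading.


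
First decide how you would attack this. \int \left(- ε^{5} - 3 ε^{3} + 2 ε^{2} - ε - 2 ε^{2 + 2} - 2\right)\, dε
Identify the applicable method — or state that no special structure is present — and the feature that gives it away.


Best approach: no special technique — every term is a constant multiple of a power of ε; term-wise power-rule integration needs no preliminary transformation.


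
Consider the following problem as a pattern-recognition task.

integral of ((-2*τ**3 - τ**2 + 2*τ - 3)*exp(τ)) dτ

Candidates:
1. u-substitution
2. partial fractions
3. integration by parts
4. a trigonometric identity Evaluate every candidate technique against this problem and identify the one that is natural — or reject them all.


Verdict: integration by parts — -2*τ**3 - τ**2 + 2*τ - 3 dies after finitely many derivatives while exp(τ) cycles under integration — the tabular/parts setup.
- u-substitution — no subexpression of the integrand serves as a whole-integral substitution inner — individual terms may offer their own, but none carries its derivative as a factor of the full integrand; a working change of variable would have to be constructed from outside the expression.
- partial fractions: the expression is not a ratio of polynomials that decomposes further.
- integration by parts: a fit — the right tool for this form.
- a trigonometric identity: there is no trigonometric structure at all — the integrand carries no sine or cosine to rewrite.


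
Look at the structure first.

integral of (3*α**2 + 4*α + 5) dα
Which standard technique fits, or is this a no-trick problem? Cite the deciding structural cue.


Verdict: no special technique — a term-by-term power-rule job in α; no substitution or rearrangement earns its keep here.


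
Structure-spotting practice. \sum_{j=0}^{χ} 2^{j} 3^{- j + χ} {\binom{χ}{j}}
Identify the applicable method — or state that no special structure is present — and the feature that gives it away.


Verdict: the binomial theorem — the summand is term j of a binomial expansion in 2 and 3; the whole sum is a single power.


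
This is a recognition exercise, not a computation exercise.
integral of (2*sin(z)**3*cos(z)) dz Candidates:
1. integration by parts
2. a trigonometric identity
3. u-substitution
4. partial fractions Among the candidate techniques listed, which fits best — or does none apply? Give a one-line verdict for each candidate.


Diagnosis: u-substitution — collected, the integrand has one factor that is, up to a constant, the derivative of an inner expression the rest depends on — substitute for that inner expression.
- integration by parts — there is no nonconstant-polynomial-times-kernel split with an exp, sine, cosine (degree-1 argument), or logarithm partner.
- a trigonometric identity: there is no trigonometric structure whose rewriting would simplify the integrand.
- u-substitution: applies; the problem has the shape this method handles.
- partial fractions — there is no rational-function structure to decompose.


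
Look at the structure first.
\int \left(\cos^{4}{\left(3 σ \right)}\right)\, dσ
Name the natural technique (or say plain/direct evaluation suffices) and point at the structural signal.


Verdict: a trigonometric identity — even powers like \cos^{4}{\left(3 σ \right)} never integrate directly; the half-angle identity lowers the degree first.


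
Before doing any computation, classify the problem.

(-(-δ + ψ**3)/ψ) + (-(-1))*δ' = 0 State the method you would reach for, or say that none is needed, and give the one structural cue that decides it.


Diagnosis: a linear integrating factor — the unknown enters only to the first power against a nonzero forcing term — the integrating-factor template applies directly.


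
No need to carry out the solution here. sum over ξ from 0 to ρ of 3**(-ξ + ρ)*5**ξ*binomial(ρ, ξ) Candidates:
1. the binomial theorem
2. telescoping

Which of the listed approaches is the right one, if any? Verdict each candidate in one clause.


Verdict: the binomial theorem — the summand is term ξ of a binomial expansion in 5 and 3; the whole sum is a single power.
- the binomial theorem — yes — fits the structure here.
- telescoping — in the displayed form, no term reappears at a neighboring index to cancel against.


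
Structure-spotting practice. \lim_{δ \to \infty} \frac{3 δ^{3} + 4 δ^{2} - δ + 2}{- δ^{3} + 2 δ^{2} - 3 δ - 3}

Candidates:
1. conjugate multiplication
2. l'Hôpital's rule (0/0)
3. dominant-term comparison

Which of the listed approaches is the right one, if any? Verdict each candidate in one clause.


Method: dominant-term comparison — as δ grows, only the highest-degree terms matter — compare leading terms and read the limit off.
- conjugate multiplication — no divergent radical difference is present for a conjugate pair to cancel.
- l'Hôpital's rule (0/0): no 0/0 form appears: written as one quotient, top and bottom both grow without bound, and the ratio is decided by their leading terms.
- dominant-term comparison — applicable, and directly so.


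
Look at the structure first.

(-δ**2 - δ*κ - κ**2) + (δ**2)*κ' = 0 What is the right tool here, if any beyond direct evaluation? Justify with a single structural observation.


Diagnosis: the homogeneous substitution — scaling δ and κ together leaves the slope fixed — it depends only on κ/δ, so substitute the ratio.


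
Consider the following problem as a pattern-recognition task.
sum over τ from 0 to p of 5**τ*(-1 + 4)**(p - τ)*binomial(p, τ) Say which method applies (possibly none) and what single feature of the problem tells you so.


Diagnosis: the binomial theorem — binomial coefficients against complementary powers of 5 and (-1 + 4): recognize the binomial expansion and resum.


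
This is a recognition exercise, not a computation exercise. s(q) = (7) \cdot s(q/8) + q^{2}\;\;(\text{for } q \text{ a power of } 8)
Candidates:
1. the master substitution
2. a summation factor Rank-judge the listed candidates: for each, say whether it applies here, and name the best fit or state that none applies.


Diagnosis: the master substitution — the argument shrinks by the factor 8, so measure the index on a logarithmic scale and the recursion becomes a shift.
- the master substitution — yes, a natural case for it.
- a summation factor — the recursion divides its index rather than shifting it — there is no previous-term chain for a summation factor to telescope.


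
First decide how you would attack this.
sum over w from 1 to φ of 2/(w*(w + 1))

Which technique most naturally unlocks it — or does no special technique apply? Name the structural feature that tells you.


Best approach: telescoping — poles of 2/(w*(w + 1)) differ by an integer, the telltale of a telescoping partial-fraction sum.


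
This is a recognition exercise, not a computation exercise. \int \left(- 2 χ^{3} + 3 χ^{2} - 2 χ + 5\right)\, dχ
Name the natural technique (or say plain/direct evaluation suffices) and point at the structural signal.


Diagnosis: no special technique — a term-by-term power-rule job in χ; no substitution or rearrangement earns its keep here.


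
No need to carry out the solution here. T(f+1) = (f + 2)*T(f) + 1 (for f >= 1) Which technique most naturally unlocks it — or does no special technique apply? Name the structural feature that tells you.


Method: a summation factor — one-term recursion with variable weight f + 2 is solved by product normalization, not by root-finding.


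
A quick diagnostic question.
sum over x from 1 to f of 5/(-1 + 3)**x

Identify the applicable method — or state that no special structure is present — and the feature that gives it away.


Best approach: the geometric series formula — consecutive terms stand in a fixed index-free ratio — the geometric sum formula closes it.


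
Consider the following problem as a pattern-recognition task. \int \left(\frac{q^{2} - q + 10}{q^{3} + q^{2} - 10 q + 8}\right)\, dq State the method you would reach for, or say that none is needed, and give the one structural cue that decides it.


Best approach: partial fractions — rational integrand, reducible denominator q^{3} + q^{2} - 10 q + 8: decompose first, integrate second.


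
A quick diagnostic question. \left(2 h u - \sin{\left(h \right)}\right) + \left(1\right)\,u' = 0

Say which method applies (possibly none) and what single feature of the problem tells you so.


Technique: a linear integrating factor — u enters only linearly with coefficient 2 h; multiply by exp of the integral of 2 h and the left side becomes one derivative.


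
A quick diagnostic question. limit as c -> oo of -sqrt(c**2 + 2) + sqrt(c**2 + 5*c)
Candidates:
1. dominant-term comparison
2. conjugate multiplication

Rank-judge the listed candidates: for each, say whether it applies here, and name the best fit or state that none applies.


Diagnosis: conjugate multiplication — an infinity-minus-infinity difference with a surviving radical — multiply by the conjugate to cancel the divergence.
- dominant-term comparison — this limit is not decided by comparing leading-term growth at infinity.
- conjugate multiplication — applicable, and directly so.


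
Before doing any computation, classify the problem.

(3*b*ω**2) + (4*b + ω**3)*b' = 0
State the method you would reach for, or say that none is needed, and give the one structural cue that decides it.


Best approach: the exact-equation method — take the mixed partials of 3*b*ω**2 and 4*b + ω**3: they are equal, which certifies an exact differential.


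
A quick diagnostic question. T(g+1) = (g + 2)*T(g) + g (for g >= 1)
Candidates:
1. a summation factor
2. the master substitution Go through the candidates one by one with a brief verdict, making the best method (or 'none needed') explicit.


Best approach: a summation factor — because the multiplier g + 2 is index-dependent, divide through by its running product and sum the resulting differences.
- a summation factor: applies; the problem has the shape this method handles.
- the master substitution: no fixed divisor shrinks the index between calls.


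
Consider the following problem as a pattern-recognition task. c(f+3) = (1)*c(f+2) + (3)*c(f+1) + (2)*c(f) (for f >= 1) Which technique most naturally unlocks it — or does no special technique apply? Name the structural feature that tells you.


Best approach: the characteristic-root method — linear, homogeneous, constant coefficients: solutions of the form r^f exist — find the roots of the characteristic polynomial.


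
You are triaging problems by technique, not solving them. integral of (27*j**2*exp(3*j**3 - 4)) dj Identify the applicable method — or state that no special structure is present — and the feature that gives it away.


Technique: u-substitution — read it as f(3*j**3 - 4) times a constant multiple of d(3*j**3 - 4): one substitution, u = 3*j**3 - 4, finishes it.
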